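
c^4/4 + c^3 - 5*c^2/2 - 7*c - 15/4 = (c/4 + 1/4)*(c - 3)*(c + 1)*(c + 5)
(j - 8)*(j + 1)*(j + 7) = j^3 - 57*j - 56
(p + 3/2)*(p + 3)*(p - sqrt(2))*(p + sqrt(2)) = p^4 + 9*p^3/2 + 5*p^2/2 - 9*p - 9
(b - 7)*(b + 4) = b^2 - 3*b - 28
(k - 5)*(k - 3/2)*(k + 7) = k^3 + k^2/2 - 38*k + 105/2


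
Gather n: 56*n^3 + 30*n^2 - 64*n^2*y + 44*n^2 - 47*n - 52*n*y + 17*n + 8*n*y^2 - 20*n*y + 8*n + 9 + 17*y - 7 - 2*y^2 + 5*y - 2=56*n^3 + n^2*(74 - 64*y) + n*(8*y^2 - 72*y - 22) - 2*y^2 + 22*y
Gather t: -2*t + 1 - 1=-2*t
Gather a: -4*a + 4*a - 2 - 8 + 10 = 0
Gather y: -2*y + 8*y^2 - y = 8*y^2 - 3*y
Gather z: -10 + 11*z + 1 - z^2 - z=-z^2 + 10*z - 9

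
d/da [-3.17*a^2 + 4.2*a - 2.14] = 4.2 - 6.34*a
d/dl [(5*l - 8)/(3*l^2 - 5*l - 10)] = 3*(-5*l^2 + 16*l - 30)/(9*l^4 - 30*l^3 - 35*l^2 + 100*l + 100)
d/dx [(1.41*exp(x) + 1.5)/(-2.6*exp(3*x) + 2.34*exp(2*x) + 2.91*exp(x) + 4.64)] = (7.332*exp(3*x) + 8.4006*exp(2*x) - 7.02*exp(x) + 2.1774)*exp(x)/(6.76*exp(6*x) - 12.168*exp(5*x) - 9.6564*exp(4*x) - 10.5092*exp(3*x) + 30.1833*exp(2*x) + 27.0048*exp(x) + 21.5296)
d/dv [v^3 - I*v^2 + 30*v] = 3*v^2 - 2*I*v + 30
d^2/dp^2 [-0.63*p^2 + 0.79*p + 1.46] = -1.26000000000000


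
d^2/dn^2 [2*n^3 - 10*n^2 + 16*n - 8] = 12*n - 20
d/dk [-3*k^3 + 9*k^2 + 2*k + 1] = -9*k^2 + 18*k + 2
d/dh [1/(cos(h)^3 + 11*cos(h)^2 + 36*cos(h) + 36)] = (3*cos(h)^2 + 22*cos(h) + 36)*sin(h)/(cos(h)^3 + 11*cos(h)^2 + 36*cos(h) + 36)^2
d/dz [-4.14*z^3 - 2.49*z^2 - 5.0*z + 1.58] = -12.42*z^2 - 4.98*z - 5.0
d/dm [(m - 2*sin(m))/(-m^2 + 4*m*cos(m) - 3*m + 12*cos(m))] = ((m - 2*sin(m))*(4*m*sin(m) + 2*m + 12*sin(m) - 4*cos(m) + 3) + (2*cos(m) - 1)*(m^2 - 4*m*cos(m) + 3*m - 12*cos(m)))/((m + 3)^2*(m - 4*cos(m))^2)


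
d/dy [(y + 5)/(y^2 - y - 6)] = (y^2 - y - (y + 5)*(2*y - 1) - 6)/(-y^2 + y + 6)^2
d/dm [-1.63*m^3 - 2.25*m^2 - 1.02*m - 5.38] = -4.89*m^2 - 4.5*m - 1.02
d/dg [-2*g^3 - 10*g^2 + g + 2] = -6*g^2 - 20*g + 1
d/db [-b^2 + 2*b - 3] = 2 - 2*b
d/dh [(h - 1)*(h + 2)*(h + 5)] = 3*h^2 + 12*h + 3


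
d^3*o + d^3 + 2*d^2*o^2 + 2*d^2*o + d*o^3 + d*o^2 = (d + o)^2*(d*o + d)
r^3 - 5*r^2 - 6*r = r*(r - 6)*(r + 1)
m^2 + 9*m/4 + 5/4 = (m + 1)*(m + 5/4)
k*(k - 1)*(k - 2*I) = k^3 - k^2 - 2*I*k^2 + 2*I*k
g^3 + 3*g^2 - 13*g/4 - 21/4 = (g - 3/2)*(g + 1)*(g + 7/2)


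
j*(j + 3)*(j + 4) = j^3 + 7*j^2 + 12*j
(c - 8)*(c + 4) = c^2 - 4*c - 32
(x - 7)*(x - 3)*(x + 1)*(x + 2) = x^4 - 7*x^3 - 7*x^2 + 43*x + 42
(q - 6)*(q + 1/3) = q^2 - 17*q/3 - 2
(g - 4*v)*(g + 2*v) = g^2 - 2*g*v - 8*v^2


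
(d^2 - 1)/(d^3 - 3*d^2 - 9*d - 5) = (d - 1)/(d^2 - 4*d - 5)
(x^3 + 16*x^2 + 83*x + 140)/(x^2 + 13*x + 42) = (x^2 + 9*x + 20)/(x + 6)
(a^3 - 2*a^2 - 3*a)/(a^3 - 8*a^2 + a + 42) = a*(a + 1)/(a^2 - 5*a - 14)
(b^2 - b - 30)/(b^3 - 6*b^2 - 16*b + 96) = (b + 5)/(b^2 - 16)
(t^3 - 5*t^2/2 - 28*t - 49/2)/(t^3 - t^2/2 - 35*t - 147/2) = (t + 1)/(t + 3)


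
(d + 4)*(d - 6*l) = d^2 - 6*d*l + 4*d - 24*l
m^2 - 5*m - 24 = (m - 8)*(m + 3)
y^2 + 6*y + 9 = (y + 3)^2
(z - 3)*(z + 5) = z^2 + 2*z - 15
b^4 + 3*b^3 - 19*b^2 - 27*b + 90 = (b - 3)*(b - 2)*(b + 3)*(b + 5)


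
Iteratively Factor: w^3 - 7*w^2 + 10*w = (w - 5)*(w^2 - 2*w) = w*(w - 5)*(w - 2)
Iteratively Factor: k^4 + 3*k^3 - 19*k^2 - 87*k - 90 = (k - 5)*(k^3 + 8*k^2 + 21*k + 18) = (k - 5)*(k + 3)*(k^2 + 5*k + 6) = (k - 5)*(k + 2)*(k + 3)*(k + 3)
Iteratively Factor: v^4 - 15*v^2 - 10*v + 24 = (v - 1)*(v^3 + v^2 - 14*v - 24) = (v - 1)*(v + 2)*(v^2 - v - 12) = (v - 1)*(v + 2)*(v + 3)*(v - 4)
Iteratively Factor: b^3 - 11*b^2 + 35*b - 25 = (b - 5)*(b^2 - 6*b + 5) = (b - 5)*(b - 1)*(b - 5)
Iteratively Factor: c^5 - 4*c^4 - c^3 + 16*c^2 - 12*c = (c - 3)*(c^4 - c^3 - 4*c^2 + 4*c) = c*(c - 3)*(c^3 - c^2 - 4*c + 4) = c*(c - 3)*(c - 2)*(c^2 + c - 2) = c*(c - 3)*(c - 2)*(c + 2)*(c - 1)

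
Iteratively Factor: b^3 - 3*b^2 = (b)*(b^2 - 3*b) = b*(b - 3)*(b)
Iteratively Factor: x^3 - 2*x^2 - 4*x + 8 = (x + 2)*(x^2 - 4*x + 4) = (x - 2)*(x + 2)*(x - 2)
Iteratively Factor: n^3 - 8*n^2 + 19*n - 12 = (n - 3)*(n^2 - 5*n + 4) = (n - 3)*(n - 1)*(n - 4)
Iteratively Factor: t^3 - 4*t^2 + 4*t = (t)*(t^2 - 4*t + 4) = t*(t - 2)*(t - 2)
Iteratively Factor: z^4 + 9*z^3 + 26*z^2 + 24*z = (z)*(z^3 + 9*z^2 + 26*z + 24) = z*(z + 2)*(z^2 + 7*z + 12) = z*(z + 2)*(z + 3)*(z + 4)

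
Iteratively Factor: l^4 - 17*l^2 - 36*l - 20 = (l + 2)*(l^3 - 2*l^2 - 13*l - 10) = (l - 5)*(l + 2)*(l^2 + 3*l + 2) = (l - 5)*(l + 1)*(l + 2)*(l + 2)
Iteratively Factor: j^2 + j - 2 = (j - 1)*(j + 2)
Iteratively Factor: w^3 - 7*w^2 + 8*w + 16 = (w + 1)*(w^2 - 8*w + 16) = (w - 4)*(w + 1)*(w - 4)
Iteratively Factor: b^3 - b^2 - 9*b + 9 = (b + 3)*(b^2 - 4*b + 3) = (b - 1)*(b + 3)*(b - 3)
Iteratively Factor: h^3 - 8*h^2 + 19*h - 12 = (h - 3)*(h^2 - 5*h + 4) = (h - 3)*(h - 1)*(h - 4)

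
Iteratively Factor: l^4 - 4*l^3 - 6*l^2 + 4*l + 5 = (l + 1)*(l^3 - 5*l^2 - l + 5) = (l - 1)*(l + 1)*(l^2 - 4*l - 5) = (l - 1)*(l + 1)^2*(l - 5)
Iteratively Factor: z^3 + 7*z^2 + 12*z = (z)*(z^2 + 7*z + 12) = z*(z + 4)*(z + 3)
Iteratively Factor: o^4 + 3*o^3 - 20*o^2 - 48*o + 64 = (o + 4)*(o^3 - o^2 - 16*o + 16) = (o - 4)*(o + 4)*(o^2 + 3*o - 4) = (o - 4)*(o - 1)*(o + 4)*(o + 4)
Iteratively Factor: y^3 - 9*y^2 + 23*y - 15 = (y - 1)*(y^2 - 8*y + 15) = (y - 5)*(y - 1)*(y - 3)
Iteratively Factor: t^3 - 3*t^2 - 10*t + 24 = (t + 3)*(t^2 - 6*t + 8) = (t - 4)*(t + 3)*(t - 2)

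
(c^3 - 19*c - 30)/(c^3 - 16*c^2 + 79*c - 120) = (c^2 + 5*c + 6)/(c^2 - 11*c + 24)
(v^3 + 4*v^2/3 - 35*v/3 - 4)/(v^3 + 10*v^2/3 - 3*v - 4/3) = (v - 3)/(v - 1)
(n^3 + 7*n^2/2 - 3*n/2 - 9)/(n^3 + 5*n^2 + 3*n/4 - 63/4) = 2*(n + 2)/(2*n + 7)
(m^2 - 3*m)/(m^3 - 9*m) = 1/(m + 3)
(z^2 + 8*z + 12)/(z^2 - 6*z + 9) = (z^2 + 8*z + 12)/(z^2 - 6*z + 9)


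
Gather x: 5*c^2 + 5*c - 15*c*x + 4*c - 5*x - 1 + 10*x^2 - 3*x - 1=5*c^2 + 9*c + 10*x^2 + x*(-15*c - 8) - 2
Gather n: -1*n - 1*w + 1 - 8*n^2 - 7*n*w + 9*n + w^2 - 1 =-8*n^2 + n*(8 - 7*w) + w^2 - w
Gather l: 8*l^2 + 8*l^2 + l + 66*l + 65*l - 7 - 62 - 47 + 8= 16*l^2 + 132*l - 108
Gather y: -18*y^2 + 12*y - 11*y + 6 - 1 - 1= -18*y^2 + y + 4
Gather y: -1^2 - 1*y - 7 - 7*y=-8*y - 8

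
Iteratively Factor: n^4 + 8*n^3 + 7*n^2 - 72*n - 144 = (n - 3)*(n^3 + 11*n^2 + 40*n + 48) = (n - 3)*(n + 3)*(n^2 + 8*n + 16) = (n - 3)*(n + 3)*(n + 4)*(n + 4)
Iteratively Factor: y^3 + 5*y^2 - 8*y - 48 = (y - 3)*(y^2 + 8*y + 16) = (y - 3)*(y + 4)*(y + 4)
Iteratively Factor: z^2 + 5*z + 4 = (z + 4)*(z + 1)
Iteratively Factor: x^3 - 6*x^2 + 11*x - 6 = (x - 2)*(x^2 - 4*x + 3) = (x - 2)*(x - 1)*(x - 3)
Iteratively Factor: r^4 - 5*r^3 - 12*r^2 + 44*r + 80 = (r - 5)*(r^3 - 12*r - 16) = (r - 5)*(r + 2)*(r^2 - 2*r - 8) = (r - 5)*(r + 2)^2*(r - 4)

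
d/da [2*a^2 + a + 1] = 4*a + 1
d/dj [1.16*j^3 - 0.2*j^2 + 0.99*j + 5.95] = 3.48*j^2 - 0.4*j + 0.99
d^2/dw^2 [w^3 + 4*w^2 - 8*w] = 6*w + 8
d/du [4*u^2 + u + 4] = 8*u + 1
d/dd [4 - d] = -1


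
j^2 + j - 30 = (j - 5)*(j + 6)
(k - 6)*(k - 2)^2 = k^3 - 10*k^2 + 28*k - 24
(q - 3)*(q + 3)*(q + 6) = q^3 + 6*q^2 - 9*q - 54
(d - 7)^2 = d^2 - 14*d + 49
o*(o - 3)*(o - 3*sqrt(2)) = o^3 - 3*sqrt(2)*o^2 - 3*o^2 + 9*sqrt(2)*o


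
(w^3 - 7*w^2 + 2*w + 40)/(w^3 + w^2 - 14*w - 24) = (w - 5)/(w + 3)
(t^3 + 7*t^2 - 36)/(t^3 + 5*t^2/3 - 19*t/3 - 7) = 3*(t^2 + 4*t - 12)/(3*t^2 - 4*t - 7)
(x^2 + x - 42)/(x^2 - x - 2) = (-x^2 - x + 42)/(-x^2 + x + 2)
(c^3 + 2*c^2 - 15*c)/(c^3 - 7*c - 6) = c*(c + 5)/(c^2 + 3*c + 2)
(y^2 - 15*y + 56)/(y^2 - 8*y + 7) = (y - 8)/(y - 1)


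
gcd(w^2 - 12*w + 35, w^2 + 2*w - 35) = w - 5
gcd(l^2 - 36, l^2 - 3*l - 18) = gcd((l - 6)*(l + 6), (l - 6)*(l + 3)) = l - 6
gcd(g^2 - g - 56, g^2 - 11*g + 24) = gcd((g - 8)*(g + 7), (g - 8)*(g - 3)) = g - 8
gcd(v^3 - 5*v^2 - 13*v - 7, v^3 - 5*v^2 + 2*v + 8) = v + 1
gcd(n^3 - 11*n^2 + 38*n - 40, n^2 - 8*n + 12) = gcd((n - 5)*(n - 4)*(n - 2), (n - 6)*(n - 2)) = n - 2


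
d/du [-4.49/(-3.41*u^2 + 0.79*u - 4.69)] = (3.5471 - 30.6218*u)/(3.41*u^2 - 0.79*u + 4.69)^2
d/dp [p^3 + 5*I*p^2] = p*(3*p + 10*I)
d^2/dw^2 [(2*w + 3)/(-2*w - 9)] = 48/(2*w + 9)^3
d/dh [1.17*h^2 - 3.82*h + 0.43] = 2.34*h - 3.82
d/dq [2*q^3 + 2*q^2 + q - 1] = 6*q^2 + 4*q + 1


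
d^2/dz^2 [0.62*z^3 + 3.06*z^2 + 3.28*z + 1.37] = 3.72*z + 6.12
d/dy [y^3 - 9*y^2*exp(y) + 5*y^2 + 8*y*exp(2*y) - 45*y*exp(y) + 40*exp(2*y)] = -9*y^2*exp(y) + 3*y^2 + 16*y*exp(2*y) - 63*y*exp(y) + 10*y + 88*exp(2*y) - 45*exp(y)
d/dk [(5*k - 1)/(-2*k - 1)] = -7/(2*k + 1)^2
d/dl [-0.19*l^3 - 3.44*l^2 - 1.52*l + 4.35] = -0.57*l^2 - 6.88*l - 1.52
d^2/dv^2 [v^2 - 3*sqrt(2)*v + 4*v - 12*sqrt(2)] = 2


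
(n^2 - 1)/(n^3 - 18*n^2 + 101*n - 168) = (n^2 - 1)/(n^3 - 18*n^2 + 101*n - 168)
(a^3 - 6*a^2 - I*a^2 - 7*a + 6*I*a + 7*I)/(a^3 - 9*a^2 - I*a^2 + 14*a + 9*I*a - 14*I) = (a + 1)/(a - 2)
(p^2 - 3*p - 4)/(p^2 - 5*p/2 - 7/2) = 2*(p - 4)/(2*p - 7)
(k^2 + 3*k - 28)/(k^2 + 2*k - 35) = (k - 4)/(k - 5)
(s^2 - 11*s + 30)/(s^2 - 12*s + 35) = (s - 6)/(s - 7)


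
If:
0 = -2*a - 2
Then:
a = -1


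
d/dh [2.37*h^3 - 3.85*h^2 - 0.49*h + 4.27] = 7.11*h^2 - 7.7*h - 0.49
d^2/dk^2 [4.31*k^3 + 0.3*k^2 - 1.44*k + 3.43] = 25.86*k + 0.6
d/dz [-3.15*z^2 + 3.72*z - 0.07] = 3.72 - 6.3*z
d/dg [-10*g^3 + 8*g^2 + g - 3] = -30*g^2 + 16*g + 1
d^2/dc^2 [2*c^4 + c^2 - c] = 24*c^2 + 2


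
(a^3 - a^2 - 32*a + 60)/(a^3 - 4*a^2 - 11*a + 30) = (a + 6)/(a + 3)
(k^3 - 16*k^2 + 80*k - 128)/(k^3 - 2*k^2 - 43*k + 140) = (k^2 - 12*k + 32)/(k^2 + 2*k - 35)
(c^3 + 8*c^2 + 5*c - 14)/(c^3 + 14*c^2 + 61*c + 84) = (c^2 + c - 2)/(c^2 + 7*c + 12)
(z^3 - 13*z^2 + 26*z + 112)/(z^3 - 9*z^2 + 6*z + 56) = (z - 8)/(z - 4)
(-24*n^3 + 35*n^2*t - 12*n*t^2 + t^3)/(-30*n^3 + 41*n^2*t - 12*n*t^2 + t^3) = (24*n^2 - 11*n*t + t^2)/(30*n^2 - 11*n*t + t^2)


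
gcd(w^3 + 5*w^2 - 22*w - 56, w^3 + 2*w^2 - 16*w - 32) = w^2 - 2*w - 8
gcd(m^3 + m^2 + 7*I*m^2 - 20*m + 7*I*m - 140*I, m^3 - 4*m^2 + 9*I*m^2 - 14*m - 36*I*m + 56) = m^2 + m*(-4 + 7*I) - 28*I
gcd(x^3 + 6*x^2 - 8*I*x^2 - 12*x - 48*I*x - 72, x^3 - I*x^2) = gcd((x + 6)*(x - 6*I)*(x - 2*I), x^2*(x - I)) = 1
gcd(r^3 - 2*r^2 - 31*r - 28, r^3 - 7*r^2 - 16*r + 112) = r^2 - 3*r - 28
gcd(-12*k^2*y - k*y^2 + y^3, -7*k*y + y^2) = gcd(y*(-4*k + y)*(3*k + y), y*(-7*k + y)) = y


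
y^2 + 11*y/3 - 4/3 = (y - 1/3)*(y + 4)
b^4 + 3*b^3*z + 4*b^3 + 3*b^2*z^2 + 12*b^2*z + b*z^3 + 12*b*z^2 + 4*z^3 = (b + 4)*(b + z)^3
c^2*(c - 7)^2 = c^4 - 14*c^3 + 49*c^2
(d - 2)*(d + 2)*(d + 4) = d^3 + 4*d^2 - 4*d - 16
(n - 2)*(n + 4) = n^2 + 2*n - 8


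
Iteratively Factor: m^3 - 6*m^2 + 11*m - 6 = (m - 1)*(m^2 - 5*m + 6) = (m - 3)*(m - 1)*(m - 2)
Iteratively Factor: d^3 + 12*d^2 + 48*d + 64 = (d + 4)*(d^2 + 8*d + 16) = (d + 4)^2*(d + 4)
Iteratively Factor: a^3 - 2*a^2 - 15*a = (a + 3)*(a^2 - 5*a) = (a - 5)*(a + 3)*(a)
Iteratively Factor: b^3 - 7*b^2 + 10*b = (b - 2)*(b^2 - 5*b) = b*(b - 2)*(b - 5)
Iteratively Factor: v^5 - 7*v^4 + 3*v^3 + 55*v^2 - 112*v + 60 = (v - 2)*(v^4 - 5*v^3 - 7*v^2 + 41*v - 30) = (v - 2)*(v + 3)*(v^3 - 8*v^2 + 17*v - 10) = (v - 5)*(v - 2)*(v + 3)*(v^2 - 3*v + 2) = (v - 5)*(v - 2)^2*(v + 3)*(v - 1)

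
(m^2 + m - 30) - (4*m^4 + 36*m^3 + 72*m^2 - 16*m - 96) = -4*m^4 - 36*m^3 - 71*m^2 + 17*m + 66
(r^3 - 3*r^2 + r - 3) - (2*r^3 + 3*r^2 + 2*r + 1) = -r^3 - 6*r^2 - r - 4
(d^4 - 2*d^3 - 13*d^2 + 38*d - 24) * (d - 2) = d^5 - 4*d^4 - 9*d^3 + 64*d^2 - 100*d + 48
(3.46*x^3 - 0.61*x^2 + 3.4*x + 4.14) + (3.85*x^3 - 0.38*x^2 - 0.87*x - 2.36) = 7.31*x^3 - 0.99*x^2 + 2.53*x + 1.78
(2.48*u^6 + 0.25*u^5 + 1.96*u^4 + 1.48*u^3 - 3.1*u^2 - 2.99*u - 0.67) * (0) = 0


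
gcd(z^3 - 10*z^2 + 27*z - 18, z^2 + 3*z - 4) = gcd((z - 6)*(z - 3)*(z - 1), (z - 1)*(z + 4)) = z - 1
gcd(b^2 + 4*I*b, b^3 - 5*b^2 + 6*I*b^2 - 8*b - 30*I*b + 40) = b + 4*I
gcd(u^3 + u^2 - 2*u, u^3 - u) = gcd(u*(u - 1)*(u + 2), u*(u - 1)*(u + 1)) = u^2 - u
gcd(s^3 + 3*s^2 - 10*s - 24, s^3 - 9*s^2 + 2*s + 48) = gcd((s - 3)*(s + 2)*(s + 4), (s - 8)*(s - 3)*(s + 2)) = s^2 - s - 6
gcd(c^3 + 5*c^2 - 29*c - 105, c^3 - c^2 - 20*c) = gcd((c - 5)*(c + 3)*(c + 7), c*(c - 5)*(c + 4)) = c - 5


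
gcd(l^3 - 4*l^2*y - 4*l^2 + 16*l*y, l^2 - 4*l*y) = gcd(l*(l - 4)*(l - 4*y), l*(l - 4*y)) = -l^2 + 4*l*y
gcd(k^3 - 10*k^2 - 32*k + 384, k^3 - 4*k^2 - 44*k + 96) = k^2 - 2*k - 48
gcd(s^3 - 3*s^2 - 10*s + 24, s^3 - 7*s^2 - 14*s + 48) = s^2 + s - 6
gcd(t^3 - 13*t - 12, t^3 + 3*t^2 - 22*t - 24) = t^2 - 3*t - 4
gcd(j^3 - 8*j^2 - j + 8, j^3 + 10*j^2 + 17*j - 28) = j - 1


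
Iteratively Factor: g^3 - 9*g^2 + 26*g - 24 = (g - 4)*(g^2 - 5*g + 6) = (g - 4)*(g - 2)*(g - 3)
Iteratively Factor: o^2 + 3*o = (o + 3)*(o)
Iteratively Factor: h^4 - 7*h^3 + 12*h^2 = (h)*(h^3 - 7*h^2 + 12*h) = h*(h - 4)*(h^2 - 3*h) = h*(h - 4)*(h - 3)*(h)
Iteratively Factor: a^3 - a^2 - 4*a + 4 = (a - 1)*(a^2 - 4) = (a - 2)*(a - 1)*(a + 2)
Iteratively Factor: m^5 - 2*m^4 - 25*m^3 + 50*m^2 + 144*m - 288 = (m + 4)*(m^4 - 6*m^3 - m^2 + 54*m - 72) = (m - 4)*(m + 4)*(m^3 - 2*m^2 - 9*m + 18) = (m - 4)*(m + 3)*(m + 4)*(m^2 - 5*m + 6) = (m - 4)*(m - 2)*(m + 3)*(m + 4)*(m - 3)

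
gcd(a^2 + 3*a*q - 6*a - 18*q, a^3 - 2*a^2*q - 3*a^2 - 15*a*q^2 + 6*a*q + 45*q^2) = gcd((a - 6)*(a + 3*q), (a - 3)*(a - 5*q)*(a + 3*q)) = a + 3*q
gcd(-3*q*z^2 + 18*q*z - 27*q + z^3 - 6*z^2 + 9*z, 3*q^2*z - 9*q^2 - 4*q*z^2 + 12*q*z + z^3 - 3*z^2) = -3*q*z + 9*q + z^2 - 3*z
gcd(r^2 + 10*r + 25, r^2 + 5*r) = r + 5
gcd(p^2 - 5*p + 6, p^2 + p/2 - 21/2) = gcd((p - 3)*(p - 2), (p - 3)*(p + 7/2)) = p - 3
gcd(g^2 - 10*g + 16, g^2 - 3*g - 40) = g - 8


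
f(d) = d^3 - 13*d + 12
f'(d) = 3*d^2 - 13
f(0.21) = 9.28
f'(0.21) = -12.87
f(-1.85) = 29.72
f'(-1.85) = -2.73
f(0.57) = 4.78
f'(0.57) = -12.03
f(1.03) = -0.30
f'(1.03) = -9.82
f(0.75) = 2.67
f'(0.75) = -11.31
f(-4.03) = -1.06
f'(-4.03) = 35.72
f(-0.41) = 17.26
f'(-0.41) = -12.50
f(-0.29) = 15.75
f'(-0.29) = -12.75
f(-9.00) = -600.00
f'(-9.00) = 230.00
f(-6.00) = -126.00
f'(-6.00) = 95.00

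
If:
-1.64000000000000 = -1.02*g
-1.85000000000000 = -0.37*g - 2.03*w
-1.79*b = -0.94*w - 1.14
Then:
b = 0.96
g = 1.61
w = 0.62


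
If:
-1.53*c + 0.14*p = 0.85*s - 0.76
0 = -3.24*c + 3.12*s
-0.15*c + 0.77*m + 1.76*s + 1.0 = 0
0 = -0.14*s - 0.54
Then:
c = -3.71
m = 6.79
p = -69.44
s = -3.86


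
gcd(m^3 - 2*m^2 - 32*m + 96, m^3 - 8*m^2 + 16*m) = m^2 - 8*m + 16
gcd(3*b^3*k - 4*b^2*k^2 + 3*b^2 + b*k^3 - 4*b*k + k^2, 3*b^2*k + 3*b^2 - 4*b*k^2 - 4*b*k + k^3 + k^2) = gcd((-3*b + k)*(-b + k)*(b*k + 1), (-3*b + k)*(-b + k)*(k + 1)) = 3*b^2 - 4*b*k + k^2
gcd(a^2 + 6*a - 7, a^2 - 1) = a - 1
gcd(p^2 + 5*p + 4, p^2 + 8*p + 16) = p + 4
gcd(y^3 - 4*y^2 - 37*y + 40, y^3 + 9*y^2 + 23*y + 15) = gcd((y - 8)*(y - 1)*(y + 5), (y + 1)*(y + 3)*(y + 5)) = y + 5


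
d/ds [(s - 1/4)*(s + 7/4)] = 2*s + 3/2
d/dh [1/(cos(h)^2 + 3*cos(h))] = (2*cos(h) + 3)*sin(h)/((cos(h) + 3)^2*cos(h)^2)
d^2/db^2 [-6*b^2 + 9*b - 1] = -12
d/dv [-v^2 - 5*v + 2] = -2*v - 5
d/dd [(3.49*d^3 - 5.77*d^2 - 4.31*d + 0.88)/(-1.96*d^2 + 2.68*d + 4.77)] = (-6.8404*d^4 + 18.7064*d^3 + 26.0307*d^2 - 51.5962*d - 22.9171)/(3.8416*d^4 - 10.5056*d^3 - 11.516*d^2 + 25.5672*d + 22.7529)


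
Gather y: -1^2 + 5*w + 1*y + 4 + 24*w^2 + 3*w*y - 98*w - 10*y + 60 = 24*w^2 - 93*w + y*(3*w - 9) + 63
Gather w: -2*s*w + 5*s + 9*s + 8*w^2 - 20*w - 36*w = 14*s + 8*w^2 + w*(-2*s - 56)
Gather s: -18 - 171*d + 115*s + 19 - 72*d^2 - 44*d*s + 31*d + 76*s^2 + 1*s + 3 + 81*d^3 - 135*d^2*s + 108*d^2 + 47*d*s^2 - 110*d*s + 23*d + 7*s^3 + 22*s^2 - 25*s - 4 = 81*d^3 + 36*d^2 - 117*d + 7*s^3 + s^2*(47*d + 98) + s*(-135*d^2 - 154*d + 91)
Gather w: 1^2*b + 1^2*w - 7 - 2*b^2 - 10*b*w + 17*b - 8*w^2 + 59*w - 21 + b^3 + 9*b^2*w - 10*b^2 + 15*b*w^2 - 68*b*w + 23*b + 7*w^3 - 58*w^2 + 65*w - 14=b^3 - 12*b^2 + 41*b + 7*w^3 + w^2*(15*b - 66) + w*(9*b^2 - 78*b + 125) - 42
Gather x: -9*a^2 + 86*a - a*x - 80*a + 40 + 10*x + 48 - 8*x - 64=-9*a^2 + 6*a + x*(2 - a) + 24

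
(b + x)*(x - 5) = b*x - 5*b + x^2 - 5*x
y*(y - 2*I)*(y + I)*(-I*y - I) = -I*y^4 - y^3 - I*y^3 - y^2 - 2*I*y^2 - 2*I*y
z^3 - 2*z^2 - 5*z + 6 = (z - 3)*(z - 1)*(z + 2)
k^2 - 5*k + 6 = (k - 3)*(k - 2)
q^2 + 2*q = q*(q + 2)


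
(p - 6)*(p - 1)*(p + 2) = p^3 - 5*p^2 - 8*p + 12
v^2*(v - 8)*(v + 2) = v^4 - 6*v^3 - 16*v^2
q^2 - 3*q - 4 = (q - 4)*(q + 1)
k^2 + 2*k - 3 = (k - 1)*(k + 3)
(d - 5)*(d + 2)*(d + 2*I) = d^3 - 3*d^2 + 2*I*d^2 - 10*d - 6*I*d - 20*I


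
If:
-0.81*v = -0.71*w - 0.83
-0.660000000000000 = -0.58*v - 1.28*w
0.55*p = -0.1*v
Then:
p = -0.19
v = 1.06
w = 0.04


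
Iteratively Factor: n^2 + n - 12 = (n + 4)*(n - 3)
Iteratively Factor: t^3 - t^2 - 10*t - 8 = (t + 1)*(t^2 - 2*t - 8) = (t + 1)*(t + 2)*(t - 4)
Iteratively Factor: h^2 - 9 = (h - 3)*(h + 3)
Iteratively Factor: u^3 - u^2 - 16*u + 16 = (u - 1)*(u^2 - 16) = (u - 4)*(u - 1)*(u + 4)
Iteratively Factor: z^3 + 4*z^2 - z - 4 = (z + 4)*(z^2 - 1) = (z - 1)*(z + 4)*(z + 1)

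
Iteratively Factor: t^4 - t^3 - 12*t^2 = (t)*(t^3 - t^2 - 12*t) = t*(t + 3)*(t^2 - 4*t) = t*(t - 4)*(t + 3)*(t)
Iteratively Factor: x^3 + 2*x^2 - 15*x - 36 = (x + 3)*(x^2 - x - 12) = (x - 4)*(x + 3)*(x + 3)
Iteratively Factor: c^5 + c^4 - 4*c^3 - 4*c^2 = (c)*(c^4 + c^3 - 4*c^2 - 4*c) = c*(c - 2)*(c^3 + 3*c^2 + 2*c) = c*(c - 2)*(c + 1)*(c^2 + 2*c) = c^2*(c - 2)*(c + 1)*(c + 2)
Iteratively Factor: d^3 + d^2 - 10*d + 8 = (d - 2)*(d^2 + 3*d - 4) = (d - 2)*(d + 4)*(d - 1)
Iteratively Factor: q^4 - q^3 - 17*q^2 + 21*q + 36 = (q - 3)*(q^3 + 2*q^2 - 11*q - 12) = (q - 3)*(q + 4)*(q^2 - 2*q - 3) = (q - 3)^2*(q + 4)*(q + 1)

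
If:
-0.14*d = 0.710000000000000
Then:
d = -5.07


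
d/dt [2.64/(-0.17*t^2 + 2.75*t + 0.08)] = (0.8976*t - 7.26)/(-0.17*t^2 + 2.75*t + 0.08)^2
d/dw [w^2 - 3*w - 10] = 2*w - 3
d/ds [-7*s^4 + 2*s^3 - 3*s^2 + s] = -28*s^3 + 6*s^2 - 6*s + 1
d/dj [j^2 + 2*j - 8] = 2*j + 2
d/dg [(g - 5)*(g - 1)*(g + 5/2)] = 3*g^2 - 7*g - 10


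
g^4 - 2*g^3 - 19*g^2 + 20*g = g*(g - 5)*(g - 1)*(g + 4)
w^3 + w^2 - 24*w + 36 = (w - 3)*(w - 2)*(w + 6)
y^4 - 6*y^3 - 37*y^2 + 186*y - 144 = (y - 8)*(y - 3)*(y - 1)*(y + 6)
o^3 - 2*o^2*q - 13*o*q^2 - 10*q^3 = (o - 5*q)*(o + q)*(o + 2*q)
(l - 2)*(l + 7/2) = l^2 + 3*l/2 - 7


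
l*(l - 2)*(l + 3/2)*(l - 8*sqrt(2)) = l^4 - 8*sqrt(2)*l^3 - l^3/2 - 3*l^2 + 4*sqrt(2)*l^2 + 24*sqrt(2)*l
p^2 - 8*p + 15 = (p - 5)*(p - 3)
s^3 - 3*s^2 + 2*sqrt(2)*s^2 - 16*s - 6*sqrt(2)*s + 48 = (s - 3)*(s - 2*sqrt(2))*(s + 4*sqrt(2))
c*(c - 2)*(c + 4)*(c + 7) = c^4 + 9*c^3 + 6*c^2 - 56*c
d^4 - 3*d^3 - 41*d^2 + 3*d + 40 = (d - 8)*(d - 1)*(d + 1)*(d + 5)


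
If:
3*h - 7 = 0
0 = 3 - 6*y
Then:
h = 7/3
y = 1/2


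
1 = 1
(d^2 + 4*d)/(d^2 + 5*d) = (d + 4)/(d + 5)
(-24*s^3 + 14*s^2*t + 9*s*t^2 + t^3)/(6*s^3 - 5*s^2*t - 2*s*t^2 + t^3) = (-24*s^2 - 10*s*t - t^2)/(6*s^2 + s*t - t^2)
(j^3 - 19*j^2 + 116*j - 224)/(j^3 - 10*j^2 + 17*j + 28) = (j - 8)/(j + 1)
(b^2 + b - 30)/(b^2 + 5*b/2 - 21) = 2*(b - 5)/(2*b - 7)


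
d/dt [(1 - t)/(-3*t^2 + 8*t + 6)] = (-3*t^2 + 6*t - 14)/(9*t^4 - 48*t^3 + 28*t^2 + 96*t + 36)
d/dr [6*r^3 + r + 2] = 18*r^2 + 1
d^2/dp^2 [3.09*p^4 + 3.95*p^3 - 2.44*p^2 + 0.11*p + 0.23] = 37.08*p^2 + 23.7*p - 4.88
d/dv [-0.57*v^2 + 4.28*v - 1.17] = 4.28 - 1.14*v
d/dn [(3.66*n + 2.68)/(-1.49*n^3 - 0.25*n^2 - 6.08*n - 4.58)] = (10.9068*n^3 + 12.8946*n^2 + 1.34*n - 0.468400000000003)/(2.2201*n^6 + 0.745*n^5 + 18.1809*n^4 + 16.6884*n^3 + 39.2564*n^2 + 55.6928*n + 20.9764)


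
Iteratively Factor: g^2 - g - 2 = (g + 1)*(g - 2)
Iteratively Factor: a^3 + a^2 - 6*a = (a)*(a^2 + a - 6) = a*(a - 2)*(a + 3)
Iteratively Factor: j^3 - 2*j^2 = (j - 2)*(j^2) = j*(j - 2)*(j)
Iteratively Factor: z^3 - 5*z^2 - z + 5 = (z + 1)*(z^2 - 6*z + 5) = (z - 1)*(z + 1)*(z - 5)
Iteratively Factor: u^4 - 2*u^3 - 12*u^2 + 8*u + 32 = (u - 4)*(u^3 + 2*u^2 - 4*u - 8) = (u - 4)*(u + 2)*(u^2 - 4) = (u - 4)*(u - 2)*(u + 2)*(u + 2)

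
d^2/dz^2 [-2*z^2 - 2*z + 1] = -4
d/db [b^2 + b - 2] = 2*b + 1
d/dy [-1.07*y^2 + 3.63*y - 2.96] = 3.63 - 2.14*y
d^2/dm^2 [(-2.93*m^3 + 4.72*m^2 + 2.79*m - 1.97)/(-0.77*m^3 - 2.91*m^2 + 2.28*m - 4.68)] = (-3.5527136788005e-15*m^7 - 18.727478*m^6 + 20.938302*m^5 - 199.91433*m^4 + 139.72845*m^3 + 398.089062*m^2 + 492.005016*m - 299.475864)/(0.456533*m^9 + 5.176017*m^8 + 15.505875*m^7 + 2.313711*m^6 + 17.005356*m^5 + 114.976908*m^4 - 147.562992*m^3 + 264.193488*m^2 - 149.812416*m + 102.503232)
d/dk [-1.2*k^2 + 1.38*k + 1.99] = 1.38 - 2.4*k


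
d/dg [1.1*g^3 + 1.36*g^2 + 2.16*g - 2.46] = 3.3*g^2 + 2.72*g + 2.16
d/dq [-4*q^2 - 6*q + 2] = -8*q - 6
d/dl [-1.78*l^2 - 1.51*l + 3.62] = -3.56*l - 1.51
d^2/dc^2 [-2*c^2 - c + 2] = -4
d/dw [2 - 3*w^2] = -6*w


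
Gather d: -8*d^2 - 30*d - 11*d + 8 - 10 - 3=-8*d^2 - 41*d - 5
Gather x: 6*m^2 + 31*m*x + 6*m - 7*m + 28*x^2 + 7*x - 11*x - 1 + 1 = 6*m^2 - m + 28*x^2 + x*(31*m - 4)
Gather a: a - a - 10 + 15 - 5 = 0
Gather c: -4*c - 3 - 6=-4*c - 9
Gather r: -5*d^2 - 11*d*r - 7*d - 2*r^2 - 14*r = -5*d^2 - 7*d - 2*r^2 + r*(-11*d - 14)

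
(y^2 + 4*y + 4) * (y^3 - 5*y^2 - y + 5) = y^5 - y^4 - 17*y^3 - 19*y^2 + 16*y + 20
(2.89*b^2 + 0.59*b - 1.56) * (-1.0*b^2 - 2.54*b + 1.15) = -2.89*b^4 - 7.9306*b^3 + 3.3849*b^2 + 4.6409*b - 1.794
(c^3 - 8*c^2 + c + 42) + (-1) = c^3 - 8*c^2 + c + 41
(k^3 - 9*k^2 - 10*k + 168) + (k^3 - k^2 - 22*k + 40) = 2*k^3 - 10*k^2 - 32*k + 208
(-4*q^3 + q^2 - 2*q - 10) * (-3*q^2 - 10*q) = 12*q^5 + 37*q^4 - 4*q^3 + 50*q^2 + 100*q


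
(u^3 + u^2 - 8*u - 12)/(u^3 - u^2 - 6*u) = (u + 2)/u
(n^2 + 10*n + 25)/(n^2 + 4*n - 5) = (n + 5)/(n - 1)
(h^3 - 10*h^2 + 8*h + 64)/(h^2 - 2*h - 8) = h - 8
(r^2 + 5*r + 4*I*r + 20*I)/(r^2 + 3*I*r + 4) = (r + 5)/(r - I)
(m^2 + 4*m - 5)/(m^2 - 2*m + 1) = (m + 5)/(m - 1)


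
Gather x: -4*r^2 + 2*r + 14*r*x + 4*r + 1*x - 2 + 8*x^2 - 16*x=-4*r^2 + 6*r + 8*x^2 + x*(14*r - 15) - 2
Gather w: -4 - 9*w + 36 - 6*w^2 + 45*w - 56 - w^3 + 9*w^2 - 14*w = -w^3 + 3*w^2 + 22*w - 24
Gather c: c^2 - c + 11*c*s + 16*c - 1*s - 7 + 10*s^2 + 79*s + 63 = c^2 + c*(11*s + 15) + 10*s^2 + 78*s + 56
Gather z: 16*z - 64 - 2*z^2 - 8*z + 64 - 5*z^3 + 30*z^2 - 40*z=-5*z^3 + 28*z^2 - 32*z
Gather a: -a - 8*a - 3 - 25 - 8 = -9*a - 36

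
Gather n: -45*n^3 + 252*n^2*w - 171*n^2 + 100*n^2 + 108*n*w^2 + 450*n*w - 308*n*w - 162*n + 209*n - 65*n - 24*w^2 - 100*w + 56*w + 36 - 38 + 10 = -45*n^3 + n^2*(252*w - 71) + n*(108*w^2 + 142*w - 18) - 24*w^2 - 44*w + 8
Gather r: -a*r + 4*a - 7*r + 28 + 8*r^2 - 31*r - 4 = 4*a + 8*r^2 + r*(-a - 38) + 24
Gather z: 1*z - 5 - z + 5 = 0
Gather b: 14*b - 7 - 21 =14*b - 28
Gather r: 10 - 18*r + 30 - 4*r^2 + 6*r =-4*r^2 - 12*r + 40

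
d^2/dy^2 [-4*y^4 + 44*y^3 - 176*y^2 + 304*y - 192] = -48*y^2 + 264*y - 352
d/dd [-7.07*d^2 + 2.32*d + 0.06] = 2.32 - 14.14*d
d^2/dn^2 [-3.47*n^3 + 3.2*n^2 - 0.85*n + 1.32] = 6.4 - 20.82*n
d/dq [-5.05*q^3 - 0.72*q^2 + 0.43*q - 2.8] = -15.15*q^2 - 1.44*q + 0.43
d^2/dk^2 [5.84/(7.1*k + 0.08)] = 588.7888/(7.1*k + 0.08)^3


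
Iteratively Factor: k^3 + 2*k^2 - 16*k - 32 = (k + 4)*(k^2 - 2*k - 8) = (k - 4)*(k + 4)*(k + 2)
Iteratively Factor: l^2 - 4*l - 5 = (l - 5)*(l + 1)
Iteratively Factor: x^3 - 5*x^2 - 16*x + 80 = (x + 4)*(x^2 - 9*x + 20) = (x - 4)*(x + 4)*(x - 5)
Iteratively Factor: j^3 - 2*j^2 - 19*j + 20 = (j - 1)*(j^2 - j - 20) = (j - 1)*(j + 4)*(j - 5)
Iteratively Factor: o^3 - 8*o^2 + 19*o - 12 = (o - 1)*(o^2 - 7*o + 12) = (o - 4)*(o - 1)*(o - 3)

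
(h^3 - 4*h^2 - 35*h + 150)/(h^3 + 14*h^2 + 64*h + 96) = (h^2 - 10*h + 25)/(h^2 + 8*h + 16)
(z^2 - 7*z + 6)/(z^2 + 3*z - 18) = (z^2 - 7*z + 6)/(z^2 + 3*z - 18)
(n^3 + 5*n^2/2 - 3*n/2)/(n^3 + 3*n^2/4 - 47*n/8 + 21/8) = 4*n/(4*n - 7)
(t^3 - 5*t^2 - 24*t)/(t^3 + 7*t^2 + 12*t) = (t - 8)/(t + 4)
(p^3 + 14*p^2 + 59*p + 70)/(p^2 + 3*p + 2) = (p^2 + 12*p + 35)/(p + 1)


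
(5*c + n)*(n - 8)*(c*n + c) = 5*c^2*n^2 - 35*c^2*n - 40*c^2 + c*n^3 - 7*c*n^2 - 8*c*n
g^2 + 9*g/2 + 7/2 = (g + 1)*(g + 7/2)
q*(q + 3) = q^2 + 3*q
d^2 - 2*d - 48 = (d - 8)*(d + 6)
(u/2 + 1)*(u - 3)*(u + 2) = u^3/2 + u^2/2 - 4*u - 6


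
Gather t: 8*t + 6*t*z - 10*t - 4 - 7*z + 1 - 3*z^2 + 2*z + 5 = t*(6*z - 2) - 3*z^2 - 5*z + 2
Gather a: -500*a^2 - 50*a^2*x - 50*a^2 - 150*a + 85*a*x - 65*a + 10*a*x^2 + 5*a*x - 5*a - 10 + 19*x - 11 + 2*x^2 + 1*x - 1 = a^2*(-50*x - 550) + a*(10*x^2 + 90*x - 220) + 2*x^2 + 20*x - 22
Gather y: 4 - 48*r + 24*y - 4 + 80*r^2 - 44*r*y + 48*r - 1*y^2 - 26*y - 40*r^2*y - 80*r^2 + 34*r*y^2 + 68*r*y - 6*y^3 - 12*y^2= -6*y^3 + y^2*(34*r - 13) + y*(-40*r^2 + 24*r - 2)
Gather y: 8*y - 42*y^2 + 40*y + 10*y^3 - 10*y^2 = 10*y^3 - 52*y^2 + 48*y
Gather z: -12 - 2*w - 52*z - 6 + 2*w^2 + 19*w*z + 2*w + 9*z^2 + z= 2*w^2 + 9*z^2 + z*(19*w - 51) - 18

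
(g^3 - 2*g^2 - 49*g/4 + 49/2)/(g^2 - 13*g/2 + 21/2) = (g^2 + 3*g/2 - 7)/(g - 3)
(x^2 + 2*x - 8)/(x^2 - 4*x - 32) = (x - 2)/(x - 8)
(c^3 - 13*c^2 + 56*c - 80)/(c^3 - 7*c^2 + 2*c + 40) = (c - 4)/(c + 2)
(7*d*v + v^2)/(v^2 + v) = (7*d + v)/(v + 1)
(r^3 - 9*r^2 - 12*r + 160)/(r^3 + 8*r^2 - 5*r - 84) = (r^2 - 13*r + 40)/(r^2 + 4*r - 21)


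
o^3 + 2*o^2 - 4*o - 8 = (o - 2)*(o + 2)^2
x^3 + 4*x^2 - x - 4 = (x - 1)*(x + 1)*(x + 4)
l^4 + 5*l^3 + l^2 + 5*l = l*(l + 5)*(l - I)*(l + I)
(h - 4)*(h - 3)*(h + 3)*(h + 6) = h^4 + 2*h^3 - 33*h^2 - 18*h + 216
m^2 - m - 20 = (m - 5)*(m + 4)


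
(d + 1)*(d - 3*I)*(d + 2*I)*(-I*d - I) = -I*d^4 - d^3 - 2*I*d^3 - 2*d^2 - 7*I*d^2 - d - 12*I*d - 6*I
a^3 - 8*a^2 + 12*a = a*(a - 6)*(a - 2)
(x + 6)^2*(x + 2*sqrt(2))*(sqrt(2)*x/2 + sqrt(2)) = sqrt(2)*x^4/2 + 2*x^3 + 7*sqrt(2)*x^3 + 28*x^2 + 30*sqrt(2)*x^2 + 36*sqrt(2)*x + 120*x + 144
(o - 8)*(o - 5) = o^2 - 13*o + 40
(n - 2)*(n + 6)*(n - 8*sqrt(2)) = n^3 - 8*sqrt(2)*n^2 + 4*n^2 - 32*sqrt(2)*n - 12*n + 96*sqrt(2)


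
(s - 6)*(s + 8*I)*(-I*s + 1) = -I*s^3 + 9*s^2 + 6*I*s^2 - 54*s + 8*I*s - 48*I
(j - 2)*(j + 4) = j^2 + 2*j - 8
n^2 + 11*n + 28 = (n + 4)*(n + 7)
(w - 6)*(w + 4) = w^2 - 2*w - 24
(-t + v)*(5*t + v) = -5*t^2 + 4*t*v + v^2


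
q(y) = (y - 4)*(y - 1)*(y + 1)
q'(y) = (y - 4)*(y - 1) + (y - 4)*(y + 1) + (y - 1)*(y + 1)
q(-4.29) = -144.28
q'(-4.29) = 88.53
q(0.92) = 0.47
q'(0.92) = -5.82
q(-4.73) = -186.59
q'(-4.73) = 103.96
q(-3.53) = -86.30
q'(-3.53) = 64.62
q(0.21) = 3.62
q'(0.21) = -2.55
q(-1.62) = -9.13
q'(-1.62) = 19.83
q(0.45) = 2.83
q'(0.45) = -3.99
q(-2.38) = -29.76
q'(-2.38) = 35.03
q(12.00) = 1144.00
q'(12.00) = 335.00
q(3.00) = -8.00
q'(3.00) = 2.00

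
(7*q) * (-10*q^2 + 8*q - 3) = -70*q^3 + 56*q^2 - 21*q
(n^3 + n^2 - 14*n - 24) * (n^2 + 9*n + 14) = n^5 + 10*n^4 + 9*n^3 - 136*n^2 - 412*n - 336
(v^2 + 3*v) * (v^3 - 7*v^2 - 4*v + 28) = v^5 - 4*v^4 - 25*v^3 + 16*v^2 + 84*v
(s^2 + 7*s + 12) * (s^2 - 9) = s^4 + 7*s^3 + 3*s^2 - 63*s - 108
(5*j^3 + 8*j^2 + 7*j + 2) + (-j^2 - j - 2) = 5*j^3 + 7*j^2 + 6*j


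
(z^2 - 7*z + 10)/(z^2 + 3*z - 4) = (z^2 - 7*z + 10)/(z^2 + 3*z - 4)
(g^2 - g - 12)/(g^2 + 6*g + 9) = (g - 4)/(g + 3)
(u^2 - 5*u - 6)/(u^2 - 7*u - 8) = (u - 6)/(u - 8)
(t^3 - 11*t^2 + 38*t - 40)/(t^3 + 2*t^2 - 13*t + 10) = (t^2 - 9*t + 20)/(t^2 + 4*t - 5)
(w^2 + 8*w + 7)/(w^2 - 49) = (w + 1)/(w - 7)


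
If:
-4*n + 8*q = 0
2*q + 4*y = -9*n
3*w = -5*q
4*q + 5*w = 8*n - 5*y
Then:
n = 0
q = 0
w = 0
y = 0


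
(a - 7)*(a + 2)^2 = a^3 - 3*a^2 - 24*a - 28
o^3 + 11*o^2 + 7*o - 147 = (o - 3)*(o + 7)^2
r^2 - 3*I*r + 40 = (r - 8*I)*(r + 5*I)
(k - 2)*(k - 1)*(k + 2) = k^3 - k^2 - 4*k + 4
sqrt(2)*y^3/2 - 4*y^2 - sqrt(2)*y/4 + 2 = (y - 4*sqrt(2))*(y - sqrt(2)/2)*(sqrt(2)*y/2 + 1/2)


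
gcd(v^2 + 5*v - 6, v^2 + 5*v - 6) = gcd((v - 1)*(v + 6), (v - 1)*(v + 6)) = v^2 + 5*v - 6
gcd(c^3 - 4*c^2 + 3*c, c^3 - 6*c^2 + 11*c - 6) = c^2 - 4*c + 3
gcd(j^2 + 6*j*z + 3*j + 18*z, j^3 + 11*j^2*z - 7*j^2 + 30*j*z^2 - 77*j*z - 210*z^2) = j + 6*z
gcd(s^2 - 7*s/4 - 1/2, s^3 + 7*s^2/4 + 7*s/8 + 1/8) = s + 1/4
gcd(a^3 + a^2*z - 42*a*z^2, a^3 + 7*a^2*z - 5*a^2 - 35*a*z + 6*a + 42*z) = a + 7*z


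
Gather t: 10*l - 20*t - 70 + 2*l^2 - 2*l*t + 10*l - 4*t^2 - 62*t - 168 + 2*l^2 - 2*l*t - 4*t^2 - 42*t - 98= 4*l^2 + 20*l - 8*t^2 + t*(-4*l - 124) - 336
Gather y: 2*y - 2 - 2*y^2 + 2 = -2*y^2 + 2*y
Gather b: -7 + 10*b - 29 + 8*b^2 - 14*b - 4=8*b^2 - 4*b - 40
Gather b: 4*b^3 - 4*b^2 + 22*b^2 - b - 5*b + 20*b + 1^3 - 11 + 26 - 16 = 4*b^3 + 18*b^2 + 14*b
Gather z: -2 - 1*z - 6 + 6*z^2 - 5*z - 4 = 6*z^2 - 6*z - 12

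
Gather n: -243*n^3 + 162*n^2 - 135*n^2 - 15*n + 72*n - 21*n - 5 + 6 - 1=-243*n^3 + 27*n^2 + 36*n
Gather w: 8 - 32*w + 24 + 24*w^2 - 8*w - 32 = 24*w^2 - 40*w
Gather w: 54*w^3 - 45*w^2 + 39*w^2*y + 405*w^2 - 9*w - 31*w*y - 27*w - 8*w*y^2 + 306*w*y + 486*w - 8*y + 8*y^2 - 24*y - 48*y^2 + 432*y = 54*w^3 + w^2*(39*y + 360) + w*(-8*y^2 + 275*y + 450) - 40*y^2 + 400*y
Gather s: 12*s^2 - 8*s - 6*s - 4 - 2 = 12*s^2 - 14*s - 6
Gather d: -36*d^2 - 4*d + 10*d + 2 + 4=-36*d^2 + 6*d + 6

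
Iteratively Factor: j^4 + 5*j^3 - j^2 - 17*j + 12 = (j + 4)*(j^3 + j^2 - 5*j + 3) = (j + 3)*(j + 4)*(j^2 - 2*j + 1) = (j - 1)*(j + 3)*(j + 4)*(j - 1)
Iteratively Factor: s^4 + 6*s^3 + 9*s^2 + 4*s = (s + 1)*(s^3 + 5*s^2 + 4*s) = s*(s + 1)*(s^2 + 5*s + 4) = s*(s + 1)^2*(s + 4)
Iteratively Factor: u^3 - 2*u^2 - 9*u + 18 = (u - 2)*(u^2 - 9) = (u - 2)*(u + 3)*(u - 3)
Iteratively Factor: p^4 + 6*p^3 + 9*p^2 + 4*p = (p)*(p^3 + 6*p^2 + 9*p + 4) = p*(p + 1)*(p^2 + 5*p + 4) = p*(p + 1)^2*(p + 4)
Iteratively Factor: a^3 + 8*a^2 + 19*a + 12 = (a + 1)*(a^2 + 7*a + 12) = (a + 1)*(a + 4)*(a + 3)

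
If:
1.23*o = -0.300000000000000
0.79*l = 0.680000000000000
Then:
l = 0.86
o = -0.24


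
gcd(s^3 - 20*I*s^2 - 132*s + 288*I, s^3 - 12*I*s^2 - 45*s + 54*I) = s - 6*I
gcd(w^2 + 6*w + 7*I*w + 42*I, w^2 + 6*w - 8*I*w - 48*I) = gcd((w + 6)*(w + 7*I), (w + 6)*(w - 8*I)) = w + 6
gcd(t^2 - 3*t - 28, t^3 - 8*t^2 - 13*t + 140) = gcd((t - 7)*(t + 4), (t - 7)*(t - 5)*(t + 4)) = t^2 - 3*t - 28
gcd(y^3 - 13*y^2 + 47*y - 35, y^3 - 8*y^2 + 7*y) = y^2 - 8*y + 7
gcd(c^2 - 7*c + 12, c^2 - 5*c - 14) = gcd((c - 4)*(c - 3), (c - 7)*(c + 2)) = 1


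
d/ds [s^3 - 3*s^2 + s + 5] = 3*s^2 - 6*s + 1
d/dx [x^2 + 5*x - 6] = 2*x + 5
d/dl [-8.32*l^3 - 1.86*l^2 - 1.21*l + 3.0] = -24.96*l^2 - 3.72*l - 1.21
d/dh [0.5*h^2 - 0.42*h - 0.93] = 1.0*h - 0.42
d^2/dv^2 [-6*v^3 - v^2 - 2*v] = -36*v - 2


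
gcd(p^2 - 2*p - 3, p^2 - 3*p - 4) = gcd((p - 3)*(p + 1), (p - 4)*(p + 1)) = p + 1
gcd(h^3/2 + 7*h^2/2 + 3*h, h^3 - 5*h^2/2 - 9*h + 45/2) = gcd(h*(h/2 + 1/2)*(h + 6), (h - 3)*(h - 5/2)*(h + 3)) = 1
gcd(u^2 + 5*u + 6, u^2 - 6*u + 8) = 1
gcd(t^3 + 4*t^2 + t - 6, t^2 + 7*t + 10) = t + 2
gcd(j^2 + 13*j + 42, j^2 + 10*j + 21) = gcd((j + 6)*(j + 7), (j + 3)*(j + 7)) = j + 7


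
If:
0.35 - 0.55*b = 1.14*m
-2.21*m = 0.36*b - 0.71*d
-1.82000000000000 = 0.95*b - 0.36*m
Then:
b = -1.52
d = 2.47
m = 1.04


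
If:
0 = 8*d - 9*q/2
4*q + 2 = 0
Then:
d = -9/32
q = -1/2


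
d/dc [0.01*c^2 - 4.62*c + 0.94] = 0.02*c - 4.62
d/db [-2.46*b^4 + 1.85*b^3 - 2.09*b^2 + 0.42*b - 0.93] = -9.84*b^3 + 5.55*b^2 - 4.18*b + 0.42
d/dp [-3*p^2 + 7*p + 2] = 7 - 6*p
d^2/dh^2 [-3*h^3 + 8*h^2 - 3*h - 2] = 16 - 18*h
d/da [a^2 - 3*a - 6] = 2*a - 3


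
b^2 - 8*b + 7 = (b - 7)*(b - 1)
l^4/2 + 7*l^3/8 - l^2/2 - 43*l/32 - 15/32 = (l/2 + 1/2)*(l - 5/4)*(l + 1/2)*(l + 3/2)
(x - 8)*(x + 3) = x^2 - 5*x - 24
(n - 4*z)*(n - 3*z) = n^2 - 7*n*z + 12*z^2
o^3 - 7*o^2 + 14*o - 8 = (o - 4)*(o - 2)*(o - 1)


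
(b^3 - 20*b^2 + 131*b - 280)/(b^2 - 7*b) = b - 13 + 40/b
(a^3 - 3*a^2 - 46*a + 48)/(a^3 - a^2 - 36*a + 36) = (a - 8)/(a - 6)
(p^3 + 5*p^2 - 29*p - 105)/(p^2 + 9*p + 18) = (p^2 + 2*p - 35)/(p + 6)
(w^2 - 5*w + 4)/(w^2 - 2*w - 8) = (w - 1)/(w + 2)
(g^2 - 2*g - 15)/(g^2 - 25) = (g + 3)/(g + 5)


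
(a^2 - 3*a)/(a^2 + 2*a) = (a - 3)/(a + 2)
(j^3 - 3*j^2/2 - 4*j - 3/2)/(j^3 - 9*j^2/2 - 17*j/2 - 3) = (j - 3)/(j - 6)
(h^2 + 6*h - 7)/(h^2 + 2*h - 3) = (h + 7)/(h + 3)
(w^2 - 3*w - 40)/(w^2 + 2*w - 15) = (w - 8)/(w - 3)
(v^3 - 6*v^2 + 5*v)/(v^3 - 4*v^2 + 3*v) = (v - 5)/(v - 3)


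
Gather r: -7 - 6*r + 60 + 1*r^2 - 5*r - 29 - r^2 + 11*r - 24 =0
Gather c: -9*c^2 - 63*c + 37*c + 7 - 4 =-9*c^2 - 26*c + 3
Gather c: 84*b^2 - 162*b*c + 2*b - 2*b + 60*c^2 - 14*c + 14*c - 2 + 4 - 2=84*b^2 - 162*b*c + 60*c^2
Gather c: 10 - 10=0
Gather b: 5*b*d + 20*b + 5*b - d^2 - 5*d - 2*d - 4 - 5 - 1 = b*(5*d + 25) - d^2 - 7*d - 10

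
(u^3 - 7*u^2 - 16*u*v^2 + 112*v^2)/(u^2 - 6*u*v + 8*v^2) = (u^2 + 4*u*v - 7*u - 28*v)/(u - 2*v)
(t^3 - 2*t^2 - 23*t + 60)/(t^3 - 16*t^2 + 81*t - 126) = (t^2 + t - 20)/(t^2 - 13*t + 42)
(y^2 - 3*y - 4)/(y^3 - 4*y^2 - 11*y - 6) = (y - 4)/(y^2 - 5*y - 6)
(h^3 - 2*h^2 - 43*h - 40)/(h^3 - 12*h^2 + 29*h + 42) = (h^2 - 3*h - 40)/(h^2 - 13*h + 42)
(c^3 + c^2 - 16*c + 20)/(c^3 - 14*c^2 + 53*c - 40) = (c^3 + c^2 - 16*c + 20)/(c^3 - 14*c^2 + 53*c - 40)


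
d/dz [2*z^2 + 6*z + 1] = 4*z + 6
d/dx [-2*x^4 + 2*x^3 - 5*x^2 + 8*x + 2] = -8*x^3 + 6*x^2 - 10*x + 8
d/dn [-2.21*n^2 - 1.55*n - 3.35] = -4.42*n - 1.55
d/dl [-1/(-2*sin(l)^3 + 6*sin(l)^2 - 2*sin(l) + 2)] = (-3*sin(l)^2 + 6*sin(l) - 1)*cos(l)/(2*(sin(l)^3 - 3*sin(l)^2 + sin(l) - 1)^2)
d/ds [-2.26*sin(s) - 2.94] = -2.26*cos(s)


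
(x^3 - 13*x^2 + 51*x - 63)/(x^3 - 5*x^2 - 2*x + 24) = (x^2 - 10*x + 21)/(x^2 - 2*x - 8)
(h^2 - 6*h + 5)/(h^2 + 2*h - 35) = (h - 1)/(h + 7)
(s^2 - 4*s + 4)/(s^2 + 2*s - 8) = (s - 2)/(s + 4)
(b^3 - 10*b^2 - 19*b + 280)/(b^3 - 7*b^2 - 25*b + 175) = (b - 8)/(b - 5)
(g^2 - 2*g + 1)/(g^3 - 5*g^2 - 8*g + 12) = (g - 1)/(g^2 - 4*g - 12)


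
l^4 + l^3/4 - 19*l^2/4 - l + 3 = (l - 2)*(l - 3/4)*(l + 1)*(l + 2)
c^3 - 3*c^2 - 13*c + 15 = (c - 5)*(c - 1)*(c + 3)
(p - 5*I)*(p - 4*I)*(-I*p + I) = -I*p^3 - 9*p^2 + I*p^2 + 9*p + 20*I*p - 20*I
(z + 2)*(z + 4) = z^2 + 6*z + 8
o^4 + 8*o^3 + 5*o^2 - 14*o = o*(o - 1)*(o + 2)*(o + 7)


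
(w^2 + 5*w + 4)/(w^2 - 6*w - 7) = (w + 4)/(w - 7)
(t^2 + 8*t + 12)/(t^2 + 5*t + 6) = (t + 6)/(t + 3)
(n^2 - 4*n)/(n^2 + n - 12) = n*(n - 4)/(n^2 + n - 12)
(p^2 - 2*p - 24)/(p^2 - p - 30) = (p + 4)/(p + 5)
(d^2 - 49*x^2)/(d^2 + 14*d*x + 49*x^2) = (d - 7*x)/(d + 7*x)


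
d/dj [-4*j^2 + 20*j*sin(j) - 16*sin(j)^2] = 20*j*cos(j) - 8*j + 20*sin(j) - 16*sin(2*j)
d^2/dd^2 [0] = 0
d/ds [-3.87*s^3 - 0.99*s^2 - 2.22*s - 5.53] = -11.61*s^2 - 1.98*s - 2.22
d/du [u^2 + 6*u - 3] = 2*u + 6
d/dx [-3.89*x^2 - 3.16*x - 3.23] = -7.78*x - 3.16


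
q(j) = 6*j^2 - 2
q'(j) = 12*j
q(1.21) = 6.78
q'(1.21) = 14.52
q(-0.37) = -1.18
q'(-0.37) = -4.44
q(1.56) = 12.60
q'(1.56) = 18.72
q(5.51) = 180.16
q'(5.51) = 66.12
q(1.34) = 8.77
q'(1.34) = 16.08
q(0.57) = -0.05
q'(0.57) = 6.84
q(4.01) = 94.48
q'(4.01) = 48.12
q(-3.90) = 89.26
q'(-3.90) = -46.80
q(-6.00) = 214.00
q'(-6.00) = -72.00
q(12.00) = 862.00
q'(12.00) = 144.00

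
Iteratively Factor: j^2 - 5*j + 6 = (j - 3)*(j - 2)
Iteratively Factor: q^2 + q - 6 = (q + 3)*(q - 2)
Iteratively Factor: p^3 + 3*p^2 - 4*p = (p)*(p^2 + 3*p - 4) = p*(p + 4)*(p - 1)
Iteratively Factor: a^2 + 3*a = (a)*(a + 3)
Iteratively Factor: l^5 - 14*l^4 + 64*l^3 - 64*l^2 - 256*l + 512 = (l - 4)*(l^4 - 10*l^3 + 24*l^2 + 32*l - 128) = (l - 4)*(l + 2)*(l^3 - 12*l^2 + 48*l - 64) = (l - 4)^2*(l + 2)*(l^2 - 8*l + 16) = (l - 4)^3*(l + 2)*(l - 4)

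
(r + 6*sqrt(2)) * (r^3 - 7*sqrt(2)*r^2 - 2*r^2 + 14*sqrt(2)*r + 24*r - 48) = r^4 - 2*r^3 - sqrt(2)*r^3 - 60*r^2 + 2*sqrt(2)*r^2 + 120*r + 144*sqrt(2)*r - 288*sqrt(2)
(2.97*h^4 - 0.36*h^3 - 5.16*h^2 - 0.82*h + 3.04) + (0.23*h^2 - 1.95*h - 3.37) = 2.97*h^4 - 0.36*h^3 - 4.93*h^2 - 2.77*h - 0.33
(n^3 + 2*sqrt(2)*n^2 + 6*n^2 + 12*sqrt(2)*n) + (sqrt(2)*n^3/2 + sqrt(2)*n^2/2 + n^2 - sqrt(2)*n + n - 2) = sqrt(2)*n^3/2 + n^3 + 5*sqrt(2)*n^2/2 + 7*n^2 + n + 11*sqrt(2)*n - 2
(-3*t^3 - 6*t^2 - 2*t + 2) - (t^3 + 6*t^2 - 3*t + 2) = -4*t^3 - 12*t^2 + t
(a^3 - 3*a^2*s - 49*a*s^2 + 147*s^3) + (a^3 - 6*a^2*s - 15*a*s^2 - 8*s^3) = 2*a^3 - 9*a^2*s - 64*a*s^2 + 139*s^3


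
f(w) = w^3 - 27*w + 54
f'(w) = 3*w^2 - 27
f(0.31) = 45.66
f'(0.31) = -26.71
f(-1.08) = 81.90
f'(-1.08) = -23.50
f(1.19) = 23.56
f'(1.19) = -22.75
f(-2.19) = 102.63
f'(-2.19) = -12.61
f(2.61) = 1.31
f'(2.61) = -6.56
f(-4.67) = 78.24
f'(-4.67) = 38.43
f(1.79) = 11.41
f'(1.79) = -17.39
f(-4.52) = 83.69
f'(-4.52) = 34.29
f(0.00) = 54.00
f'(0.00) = -27.00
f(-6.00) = 0.00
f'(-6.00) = 81.00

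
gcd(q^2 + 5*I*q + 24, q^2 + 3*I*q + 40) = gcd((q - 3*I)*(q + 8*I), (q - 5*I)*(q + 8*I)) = q + 8*I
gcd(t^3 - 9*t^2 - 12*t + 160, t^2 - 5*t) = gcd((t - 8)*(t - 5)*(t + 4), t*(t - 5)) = t - 5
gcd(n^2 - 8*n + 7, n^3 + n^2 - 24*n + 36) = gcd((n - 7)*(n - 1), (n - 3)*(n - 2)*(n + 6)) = 1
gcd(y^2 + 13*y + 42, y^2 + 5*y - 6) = y + 6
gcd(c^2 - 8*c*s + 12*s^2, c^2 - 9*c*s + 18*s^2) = -c + 6*s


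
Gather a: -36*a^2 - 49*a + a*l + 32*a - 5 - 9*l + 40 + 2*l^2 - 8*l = -36*a^2 + a*(l - 17) + 2*l^2 - 17*l + 35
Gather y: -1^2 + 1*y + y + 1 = 2*y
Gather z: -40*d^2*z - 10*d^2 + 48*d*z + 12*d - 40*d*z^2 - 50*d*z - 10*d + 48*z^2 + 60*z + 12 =-10*d^2 + 2*d + z^2*(48 - 40*d) + z*(-40*d^2 - 2*d + 60) + 12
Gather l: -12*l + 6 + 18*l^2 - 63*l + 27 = 18*l^2 - 75*l + 33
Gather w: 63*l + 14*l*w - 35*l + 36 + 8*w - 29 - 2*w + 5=28*l + w*(14*l + 6) + 12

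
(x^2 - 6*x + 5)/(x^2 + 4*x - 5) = (x - 5)/(x + 5)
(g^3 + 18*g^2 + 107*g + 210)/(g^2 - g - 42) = (g^2 + 12*g + 35)/(g - 7)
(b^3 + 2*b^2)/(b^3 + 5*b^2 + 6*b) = b/(b + 3)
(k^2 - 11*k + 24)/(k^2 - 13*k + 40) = (k - 3)/(k - 5)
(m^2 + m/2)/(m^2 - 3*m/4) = 2*(2*m + 1)/(4*m - 3)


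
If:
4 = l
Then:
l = 4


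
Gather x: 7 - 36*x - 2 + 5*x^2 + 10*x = 5*x^2 - 26*x + 5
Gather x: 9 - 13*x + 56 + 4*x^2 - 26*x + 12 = 4*x^2 - 39*x + 77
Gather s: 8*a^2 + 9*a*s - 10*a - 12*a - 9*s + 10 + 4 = 8*a^2 - 22*a + s*(9*a - 9) + 14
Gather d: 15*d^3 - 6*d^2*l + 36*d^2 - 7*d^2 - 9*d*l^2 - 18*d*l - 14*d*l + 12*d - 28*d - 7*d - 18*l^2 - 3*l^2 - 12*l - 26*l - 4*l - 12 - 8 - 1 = 15*d^3 + d^2*(29 - 6*l) + d*(-9*l^2 - 32*l - 23) - 21*l^2 - 42*l - 21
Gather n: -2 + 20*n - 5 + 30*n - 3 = 50*n - 10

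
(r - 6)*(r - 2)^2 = r^3 - 10*r^2 + 28*r - 24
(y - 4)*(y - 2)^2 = y^3 - 8*y^2 + 20*y - 16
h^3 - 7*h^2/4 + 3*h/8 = h*(h - 3/2)*(h - 1/4)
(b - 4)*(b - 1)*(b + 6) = b^3 + b^2 - 26*b + 24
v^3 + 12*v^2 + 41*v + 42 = (v + 2)*(v + 3)*(v + 7)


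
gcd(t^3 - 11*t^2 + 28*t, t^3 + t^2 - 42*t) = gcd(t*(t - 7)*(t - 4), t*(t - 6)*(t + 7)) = t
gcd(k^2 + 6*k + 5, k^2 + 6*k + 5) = k^2 + 6*k + 5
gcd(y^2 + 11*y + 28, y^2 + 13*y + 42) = y + 7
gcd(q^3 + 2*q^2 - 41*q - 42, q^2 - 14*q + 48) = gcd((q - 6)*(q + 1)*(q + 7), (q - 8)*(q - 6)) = q - 6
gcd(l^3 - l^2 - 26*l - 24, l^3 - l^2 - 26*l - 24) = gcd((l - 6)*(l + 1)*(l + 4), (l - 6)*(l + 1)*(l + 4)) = l^3 - l^2 - 26*l - 24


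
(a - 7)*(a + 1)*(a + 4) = a^3 - 2*a^2 - 31*a - 28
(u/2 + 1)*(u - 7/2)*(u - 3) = u^3/2 - 9*u^2/4 - 5*u/4 + 21/2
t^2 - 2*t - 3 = (t - 3)*(t + 1)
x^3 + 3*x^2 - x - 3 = (x - 1)*(x + 1)*(x + 3)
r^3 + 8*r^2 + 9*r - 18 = (r - 1)*(r + 3)*(r + 6)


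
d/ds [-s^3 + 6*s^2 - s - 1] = -3*s^2 + 12*s - 1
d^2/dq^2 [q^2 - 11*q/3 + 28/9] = 2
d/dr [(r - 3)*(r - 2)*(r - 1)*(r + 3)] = 4*r^3 - 9*r^2 - 14*r + 27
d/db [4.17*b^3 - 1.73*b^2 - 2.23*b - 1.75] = 12.51*b^2 - 3.46*b - 2.23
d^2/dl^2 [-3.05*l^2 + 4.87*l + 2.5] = -6.10000000000000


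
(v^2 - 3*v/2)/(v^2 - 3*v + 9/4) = 2*v/(2*v - 3)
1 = 1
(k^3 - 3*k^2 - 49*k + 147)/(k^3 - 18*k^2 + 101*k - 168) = (k + 7)/(k - 8)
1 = 1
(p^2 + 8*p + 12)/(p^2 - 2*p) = (p^2 + 8*p + 12)/(p*(p - 2))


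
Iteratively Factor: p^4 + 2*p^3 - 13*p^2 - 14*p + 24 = (p + 2)*(p^3 - 13*p + 12) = (p + 2)*(p + 4)*(p^2 - 4*p + 3) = (p - 3)*(p + 2)*(p + 4)*(p - 1)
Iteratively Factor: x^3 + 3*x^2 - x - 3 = (x + 3)*(x^2 - 1) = (x + 1)*(x + 3)*(x - 1)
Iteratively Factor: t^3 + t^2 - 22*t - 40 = (t + 4)*(t^2 - 3*t - 10) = (t - 5)*(t + 4)*(t + 2)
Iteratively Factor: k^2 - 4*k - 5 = (k - 5)*(k + 1)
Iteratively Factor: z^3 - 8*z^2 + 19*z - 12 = (z - 4)*(z^2 - 4*z + 3) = (z - 4)*(z - 1)*(z - 3)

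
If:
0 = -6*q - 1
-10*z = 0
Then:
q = -1/6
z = 0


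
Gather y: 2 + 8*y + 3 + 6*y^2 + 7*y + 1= 6*y^2 + 15*y + 6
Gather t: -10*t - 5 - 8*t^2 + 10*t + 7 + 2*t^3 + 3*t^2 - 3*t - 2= 2*t^3 - 5*t^2 - 3*t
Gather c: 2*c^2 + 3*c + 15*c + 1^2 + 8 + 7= 2*c^2 + 18*c + 16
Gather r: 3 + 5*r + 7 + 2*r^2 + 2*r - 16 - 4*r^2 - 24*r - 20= -2*r^2 - 17*r - 26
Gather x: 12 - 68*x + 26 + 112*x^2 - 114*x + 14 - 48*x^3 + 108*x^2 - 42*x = -48*x^3 + 220*x^2 - 224*x + 52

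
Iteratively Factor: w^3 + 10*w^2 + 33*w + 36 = (w + 4)*(w^2 + 6*w + 9) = (w + 3)*(w + 4)*(w + 3)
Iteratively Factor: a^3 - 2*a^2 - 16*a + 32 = (a + 4)*(a^2 - 6*a + 8) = (a - 2)*(a + 4)*(a - 4)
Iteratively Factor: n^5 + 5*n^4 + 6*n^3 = (n)*(n^4 + 5*n^3 + 6*n^2) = n*(n + 2)*(n^3 + 3*n^2) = n*(n + 2)*(n + 3)*(n^2) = n^2*(n + 2)*(n + 3)*(n)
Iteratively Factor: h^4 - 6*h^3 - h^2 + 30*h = (h + 2)*(h^3 - 8*h^2 + 15*h) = (h - 5)*(h + 2)*(h^2 - 3*h) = h*(h - 5)*(h + 2)*(h - 3)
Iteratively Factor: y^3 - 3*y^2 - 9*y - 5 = (y + 1)*(y^2 - 4*y - 5) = (y + 1)^2*(y - 5)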